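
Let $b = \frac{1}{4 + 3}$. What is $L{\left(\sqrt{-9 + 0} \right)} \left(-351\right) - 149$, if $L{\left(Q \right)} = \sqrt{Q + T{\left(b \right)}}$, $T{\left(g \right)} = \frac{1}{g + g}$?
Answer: $-149 - \frac{351 \sqrt{14 + 12 i}}{2} \approx -855.8 - 261.46 i$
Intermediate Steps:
$b = \frac{1}{7} \approx 0.14286$
$T{\left(g \right)} = \frac{1}{2 g}$
$L{\left(Q \right)} = \sqrt{\frac{7}{2} + Q}$ ($L{\left(Q \right)} = \sqrt{Q + \frac{\frac{1}{\frac{1}{7}}}{2}} = \sqrt{Q + \frac{1}{2} \cdot 7} = \sqrt{Q + \frac{7}{2}} = \sqrt{\frac{7}{2} + Q}$)
$L{\left(\sqrt{-9 + 0} \right)} \left(-351\right) - 149 = \frac{\sqrt{14 + 4 \sqrt{-9 + 0}}}{2} \left(-351\right) - 149 = \frac{\sqrt{14 + 4 \sqrt{-9}}}{2} \left(-351\right) - 149 = \frac{\sqrt{14 + 4 \cdot 3 i}}{2} \left(-351\right) - 149 = \frac{\sqrt{14 + 12 i}}{2} \left(-351\right) - 149 = - \frac{351 \sqrt{14 + 12 i}}{2} - 149 = -149 - \frac{351 \sqrt{14 + 12 i}}{2}$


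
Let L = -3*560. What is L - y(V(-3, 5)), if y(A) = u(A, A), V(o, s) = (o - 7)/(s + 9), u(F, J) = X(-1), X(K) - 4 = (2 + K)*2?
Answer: -1686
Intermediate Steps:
X(K) = 8 + 2*K (X(K) = 4 + (2 + K)*2 = 4 + (4 + 2*K) = 8 + 2*K)
u(F, J) = 6 (u(F, J) = 8 + 2*(-1) = 8 - 2 = 6)
V(o, s) = (-7 + o)/(9 + s)
L = -1680 (L = -1*1680 = -1680)
y(A) = 6
L - y(V(-3, 5)) = -1680 - 1*6 = -1680 - 6 = -1686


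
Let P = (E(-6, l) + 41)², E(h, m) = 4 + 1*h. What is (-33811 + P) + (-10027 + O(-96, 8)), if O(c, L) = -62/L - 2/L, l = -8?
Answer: -42325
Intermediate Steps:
E(h, m) = 4 + h
P = 1521 (P = ((4 - 6) + 41)² = (-2 + 41)² = 39² = 1521)
O(c, L) = -64/L
(-33811 + P) + (-10027 + O(-96, 8)) = (-33811 + 1521) + (-10027 - 64/8) = -32290 + (-10027 - 64*⅛) = -32290 + (-10027 - 8) = -32290 - 10035 = -42325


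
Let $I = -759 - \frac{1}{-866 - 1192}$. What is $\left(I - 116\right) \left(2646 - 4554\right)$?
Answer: $\frac{572638182}{343} \approx 1.6695 \cdot 10^{6}$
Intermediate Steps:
$I = - \frac{1562021}{2058}$ ($I = -759 - \frac{1}{-2058} = -759 - - \frac{1}{2058} = -759 + \frac{1}{2058} = - \frac{1562021}{2058} \approx -759.0$)
$\left(I - 116\right) \left(2646 - 4554\right) = \left(- \frac{1562021}{2058} - 116\right) \left(2646 - 4554\right) = \left(- \frac{1800749}{2058}\right) \left(-1908\right) = \frac{572638182}{343}$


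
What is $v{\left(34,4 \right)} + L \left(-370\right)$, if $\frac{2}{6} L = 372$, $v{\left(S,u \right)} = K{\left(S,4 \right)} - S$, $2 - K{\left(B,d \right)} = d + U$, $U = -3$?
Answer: $-412953$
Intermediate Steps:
$K{\left(B,d \right)} = 5 - d$ ($K{\left(B,d \right)} = 2 - \left(d - 3\right) = 2 - \left(-3 + d\right) = 5 - d$)
$v{\left(S,u \right)} = 1 - S$ ($v{\left(S,u \right)} = \left(5 - 4\right) - S = 1 - S$)
$L = 1116$ ($L = 3 \cdot 372 = 1116$)
$v{\left(34,4 \right)} + L \left(-370\right) = \left(1 - 34\right) + 1116 \left(-370\right) = \left(1 - 34\right) - 412920 = -33 - 412920 = -412953$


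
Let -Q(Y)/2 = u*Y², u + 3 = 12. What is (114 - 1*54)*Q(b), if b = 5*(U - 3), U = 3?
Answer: 0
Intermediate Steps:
u = 9 (u = -3 + 12 = 9)
b = 0 (b = 5*(3 - 3) = 5*0 = 0)
Q(Y) = -18*Y²
(114 - 1*54)*Q(b) = (114 - 1*54)*(-18*0²) = (114 - 54)*(-18*0) = 60*0 = 0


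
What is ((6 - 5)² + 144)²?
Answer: 21025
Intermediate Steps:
((6 - 5)² + 144)² = (1² + 144)² = (1 + 144)² = 145² = 21025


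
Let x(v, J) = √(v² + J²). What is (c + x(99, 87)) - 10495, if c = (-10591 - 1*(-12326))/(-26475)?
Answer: -55571372/5295 + 3*√1930 ≈ -10363.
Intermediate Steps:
c = -347/5295 (c = (-10591 + 12326)*(-1/26475) = 1735*(-1/26475) = -347/5295 ≈ -0.065534)
x(v, J) = √(J² + v²)
(c + x(99, 87)) - 10495 = (-347/5295 + √(87² + 99²)) - 10495 = (-347/5295 + √(7569 + 9801)) - 10495 = (-347/5295 + √17370) - 10495 = (-347/5295 + 3*√1930) - 10495 = -55571372/5295 + 3*√1930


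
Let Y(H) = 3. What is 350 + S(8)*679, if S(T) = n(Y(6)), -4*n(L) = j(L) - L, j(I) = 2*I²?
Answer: -8785/4 ≈ -2196.3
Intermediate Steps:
n(L) = -L²/2 + L/4 (n(L) = -(2*L² - L)/4 = -(-L + 2*L²)/4 = -L²/2 + L/4)
S(T) = -15/4 (S(T) = (¼)*3*(1 - 2*3) = (¼)*3*(1 - 6) = (¼)*3*(-5) = -15/4)
350 + S(8)*679 = 350 - 15/4*679 = 350 - 10185/4 = -8785/4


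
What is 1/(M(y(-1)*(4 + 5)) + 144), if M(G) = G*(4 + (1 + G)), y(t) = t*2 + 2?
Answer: 1/144 ≈ 0.0069444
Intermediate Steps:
y(t) = 2 + 2*t (y(t) = 2*t + 2 = 2 + 2*t)
M(G) = G*(5 + G)
1/(M(y(-1)*(4 + 5)) + 144) = 1/(((2 + 2*(-1))*(4 + 5))*(5 + (2 + 2*(-1))*(4 + 5)) + 144) = 1/(((2 - 2)*9)*(5 + (2 - 2)*9) + 144) = 1/((0*9)*(5 + 0*9) + 144) = 1/(0*(5 + 0) + 144) = 1/(0*5 + 144) = 1/(0 + 144) = 1/144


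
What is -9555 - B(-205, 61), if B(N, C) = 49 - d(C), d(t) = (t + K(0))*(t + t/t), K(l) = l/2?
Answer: -5822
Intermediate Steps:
K(l) = l/2 (K(l) = l*(½) = l/2)
d(t) = t*(1 + t) (d(t) = (t + (½)*0)*(t + t/t) = (t + 0)*(t + 1) = t*(1 + t))
B(N, C) = 49 - C*(1 + C)
-9555 - B(-205, 61) = -9555 - (49 - 1*61 - 1*61²) = -9555 - (49 - 61 - 1*3721) = -9555 - (49 - 61 - 3721) = -9555 - 1*(-3733) = -9555 + 3733 = -5822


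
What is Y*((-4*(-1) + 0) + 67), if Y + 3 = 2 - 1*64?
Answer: -4615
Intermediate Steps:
Y = -65 (Y = -3 + (2 - 1*64) = -3 + (2 - 64) = -3 - 62 = -65)
Y*((-4*(-1) + 0) + 67) = -65*((-4*(-1) + 0) + 67) = -65*((4 + 0) + 67) = -65*(4 + 67) = -65*71 = -4615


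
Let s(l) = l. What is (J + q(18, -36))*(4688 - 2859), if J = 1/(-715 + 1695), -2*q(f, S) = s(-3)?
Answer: 2690459/980 ≈ 2745.4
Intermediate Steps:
q(f, S) = 3/2 (q(f, S) = -½*(-3) = 3/2)
J = 1/980 ≈ 0.0010204
(J + q(18, -36))*(4688 - 2859) = (1/980 + 3/2)*(4688 - 2859) = (1471/980)*1829 = 2690459/980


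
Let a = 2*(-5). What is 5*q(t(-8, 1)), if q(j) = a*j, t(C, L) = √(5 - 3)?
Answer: -50*√2 ≈ -70.711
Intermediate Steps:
a = -10
t(C, L) = √2
q(j) = -10*j
5*q(t(-8, 1)) = 5*(-10*√2) = -50*√2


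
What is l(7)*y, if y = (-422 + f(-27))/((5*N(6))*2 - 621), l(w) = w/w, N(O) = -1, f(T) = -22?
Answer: 444/631 ≈ 0.70364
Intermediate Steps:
l(w) = 1
y = 444/631 (y = (-422 - 22)/((5*(-1))*2 - 621) = -444/(-5*2 - 621) = -444/(-10 - 621) = -444/(-631) = -444*(-1/631) = 444/631 ≈ 0.70364)
l(7)*y = 1*(444/631) = 444/631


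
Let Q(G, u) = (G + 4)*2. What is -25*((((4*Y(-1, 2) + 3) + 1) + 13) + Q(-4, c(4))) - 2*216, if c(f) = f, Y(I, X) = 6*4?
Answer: -3257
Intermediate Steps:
Y(I, X) = 24
Q(G, u) = 8 + 2*G (Q(G, u) = (4 + G)*2 = 8 + 2*G)
-25*((((4*Y(-1, 2) + 3) + 1) + 13) + Q(-4, c(4))) - 2*216 = -25*((((4*24 + 3) + 1) + 13) + (8 + 2*(-4))) - 2*216 = -25*((((96 + 3) + 1) + 13) + (8 - 8)) - 1*432 = -25*(((99 + 1) + 13) + 0) - 432 = -25*((100 + 13) + 0) - 432 = -25*(113 + 0) - 432 = -25*113 - 432 = -2825 - 432 = -3257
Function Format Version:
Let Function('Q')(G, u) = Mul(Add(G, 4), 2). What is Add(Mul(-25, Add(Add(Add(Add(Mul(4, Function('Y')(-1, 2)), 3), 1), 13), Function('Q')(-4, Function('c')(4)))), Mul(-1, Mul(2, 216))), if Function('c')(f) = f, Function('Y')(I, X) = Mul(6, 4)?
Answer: -3257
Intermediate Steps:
Function('Y')(I, X) = 24
Function('Q')(G, u) = Add(8, Mul(2, G)) (Function('Q')(G, u) = Mul(Add(4, G), 2) = Add(8, Mul(2, G)))
Add(Mul(-25, Add(Add(Add(Add(Mul(4, Function('Y')(-1, 2)), 3), 1), 13), Function('Q')(-4, Function('c')(4)))), Mul(-1, Mul(2, 216))) = Add(Mul(-25, Add(Add(Add(Add(Mul(4, 24), 3), 1), 13), Add(8, Mul(2, -4)))), Mul(-1, Mul(2, 216))) = Add(Mul(-25, Add(Add(Add(Add(96, 3), 1), 13), Add(8, -8))), Mul(-1, 432)) = Add(Mul(-25, Add(Add(Add(99, 1), 13), 0)), -432) = Add(Mul(-25, Add(Add(100, 13), 0)), -432) = Add(Mul(-25, Add(113, 0)), -432) = Add(Mul(-25, 113), -432) = Add(-2825, -432) = -3257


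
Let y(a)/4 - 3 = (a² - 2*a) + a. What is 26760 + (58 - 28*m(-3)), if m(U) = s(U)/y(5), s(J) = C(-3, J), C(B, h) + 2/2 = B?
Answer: 616842/23 ≈ 26819.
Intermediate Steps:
C(B, h) = -1 + B
s(J) = -4 (s(J) = -1 - 3 = -4)
y(a) = 12 - 4*a + 4*a² (y(a) = 12 + 4*((a² - 2*a) + a) = 12 + 4*(a² - a) = 12 + (-4*a + 4*a²) = 12 - 4*a + 4*a²)
m(U) = -1/23 (m(U) = -4/(12 - 4*5 + 4*5²) = -4/(12 - 20 + 4*25) = -4/(12 - 20 + 100) = -4/92 = -4*1/92 = -1/23)
26760 + (58 - 28*m(-3)) = 26760 + (58 - 28*(-1/23)) = 26760 + (58 + 28/23) = 26760 + 1362/23 = 616842/23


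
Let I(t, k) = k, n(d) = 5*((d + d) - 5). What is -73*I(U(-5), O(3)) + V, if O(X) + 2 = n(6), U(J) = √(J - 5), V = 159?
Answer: -2250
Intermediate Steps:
U(J) = √(-5 + J)
n(d) = -25 + 10*d (n(d) = 5*(2*d - 5) = 5*(-5 + 2*d) = -25 + 10*d)
O(X) = 33 (O(X) = -2 + (-25 + 10*6) = -2 + (-25 + 60) = -2 + 35 = 33)
-73*I(U(-5), O(3)) + V = -73*33 + 159 = -2409 + 159 = -2250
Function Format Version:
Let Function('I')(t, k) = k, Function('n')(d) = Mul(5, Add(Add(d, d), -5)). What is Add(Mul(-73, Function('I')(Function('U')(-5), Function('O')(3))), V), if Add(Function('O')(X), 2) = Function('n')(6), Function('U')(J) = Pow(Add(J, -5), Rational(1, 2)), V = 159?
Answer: -2250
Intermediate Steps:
Function('U')(J) = Pow(Add(-5, J), Rational(1, 2))
Function('n')(d) = Add(-25, Mul(10, d)) (Function('n')(d) = Mul(5, Add(Mul(2, d), -5)) = Mul(5, Add(-5, Mul(2, d))) = Add(-25, Mul(10, d)))
Function('O')(X) = 33 (Function('O')(X) = Add(-2, Add(-25, Mul(10, 6))) = Add(-2, Add(-25, 60)) = Add(-2, 35) = 33)
Add(Mul(-73, Function('I')(Function('U')(-5), Function('O')(3))), V) = Add(Mul(-73, 33), 159) = Add(-2409, 159) = -2250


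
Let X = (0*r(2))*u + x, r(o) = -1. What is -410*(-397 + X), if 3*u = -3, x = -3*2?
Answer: 165230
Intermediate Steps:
x = -6
u = -1 (u = (⅓)*(-3) = -1)
X = -6 (X = (0*(-1))*(-1) - 6 = 0*(-1) - 6 = 0 - 6 = -6)
-410*(-397 + X) = -410*(-397 - 6) = -410*(-403) = 165230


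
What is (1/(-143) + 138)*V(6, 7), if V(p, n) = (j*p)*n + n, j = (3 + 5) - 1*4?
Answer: 3453275/143 ≈ 24149.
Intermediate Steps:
j = 4 (j = 8 - 4 = 4)
V(p, n) = n + 4*n*p (V(p, n) = (4*p)*n + n = 4*n*p + n = n + 4*n*p)
(1/(-143) + 138)*V(6, 7) = (1/(-143) + 138)*(7*(1 + 4*6)) = (-1/143 + 138)*(7*(1 + 24)) = 19733*(7*25)/143 = (19733/143)*175 = 3453275/143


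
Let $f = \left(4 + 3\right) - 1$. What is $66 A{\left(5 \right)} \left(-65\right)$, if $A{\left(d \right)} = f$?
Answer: $-25740$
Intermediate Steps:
$f = 6$ ($f = 7 - 1 = 6$)
$A{\left(d \right)} = 6$
$66 A{\left(5 \right)} \left(-65\right) = 66 \cdot 6 \left(-65\right) = 396 \left(-65\right) = -25740$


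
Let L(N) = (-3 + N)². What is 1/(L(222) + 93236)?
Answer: 1/141197 ≈ 7.0823e-6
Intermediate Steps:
1/(L(222) + 93236) = 1/((-3 + 222)² + 93236) = 1/(219² + 93236) = 1/(47961 + 93236) = 1/141197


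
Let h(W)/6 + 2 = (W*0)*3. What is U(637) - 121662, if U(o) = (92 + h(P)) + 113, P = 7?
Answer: -121469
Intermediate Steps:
h(W) = -12 (h(W) = -12 + 6*((W*0)*3) = -12 + 6*(0*3) = -12 + 6*0 = -12 + 0 = -12)
U(o) = 193 (U(o) = (92 - 12) + 113 = 80 + 113 = 193)
U(637) - 121662 = 193 - 121662 = -121469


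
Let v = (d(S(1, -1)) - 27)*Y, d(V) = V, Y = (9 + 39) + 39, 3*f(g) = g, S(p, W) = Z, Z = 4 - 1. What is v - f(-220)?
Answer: -6044/3 ≈ -2014.7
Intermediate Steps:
Z = 3
S(p, W) = 3
f(g) = g/3
Y = 87 (Y = 48 + 39 = 87)
v = -2088 (v = (3 - 27)*87 = -24*87 = -2088)
v - f(-220) = -2088 - (-220)/3 = -2088 - 1*(-220/3) = -2088 + 220/3 = -6044/3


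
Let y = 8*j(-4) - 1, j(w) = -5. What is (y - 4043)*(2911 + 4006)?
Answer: -28249028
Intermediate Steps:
y = -41 (y = 8*(-5) - 1 = -40 - 1 = -41)
(y - 4043)*(2911 + 4006) = (-41 - 4043)*(2911 + 4006) = -4084*6917 = -28249028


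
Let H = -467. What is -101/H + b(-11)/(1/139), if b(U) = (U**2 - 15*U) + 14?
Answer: 19474001/467 ≈ 41700.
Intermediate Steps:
b(U) = 14 + U**2 - 15*U
-101/H + b(-11)/(1/139) = -101/(-467) + (14 + (-11)**2 - 15*(-11))/(1/139) = -101*(-1/467) + (14 + 121 + 165)/(1/139) = 101/467 + 300*139 = 101/467 + 41700 = 19474001/467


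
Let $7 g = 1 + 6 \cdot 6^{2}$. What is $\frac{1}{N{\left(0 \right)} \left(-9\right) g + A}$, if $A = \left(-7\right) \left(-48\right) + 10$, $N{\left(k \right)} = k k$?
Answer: $\frac{1}{346} \approx 0.0028902$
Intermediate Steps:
$N{\left(k \right)} = k^{2}$
$g = 31$ ($g = \frac{1 + 6 \cdot 6^{2}}{7} = \frac{1 + 6 \cdot 36}{7} = \frac{1 + 216}{7} = \frac{1}{7} \cdot 217 = 31$)
$A = 346$ ($A = 336 + 10 = 346$)
$\frac{1}{N{\left(0 \right)} \left(-9\right) g + A} = \frac{1}{0^{2} \left(-9\right) 31 + 346} = \frac{1}{0 \left(-9\right) 31 + 346} = \frac{1}{0 \cdot 31 + 346} = \frac{1}{0 + 346} = \frac{1}{346}$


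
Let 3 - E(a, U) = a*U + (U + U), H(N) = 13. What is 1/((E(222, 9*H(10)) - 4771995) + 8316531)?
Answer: 1/3518331 ≈ 2.8423e-7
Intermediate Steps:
E(a, U) = 3 - 2*U - U*a (E(a, U) = 3 - (a*U + (U + U)) = 3 - (U*a + 2*U) = 3 - (2*U + U*a) = 3 + (-2*U - U*a) = 3 - 2*U - U*a)
1/((E(222, 9*H(10)) - 4771995) + 8316531) = 1/(((3 - 18*13 - 1*9*13*222) - 4771995) + 8316531) = 1/(((3 - 2*117 - 1*117*222) - 4771995) + 8316531) = 1/(((3 - 234 - 25974) - 4771995) + 8316531) = 1/((-26205 - 4771995) + 8316531) = 1/(-4798200 + 8316531) = 1/3518331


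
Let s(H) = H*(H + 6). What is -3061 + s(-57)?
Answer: -154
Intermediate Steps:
s(H) = H*(6 + H)
-3061 + s(-57) = -3061 - 57*(6 - 57) = -3061 - 57*(-51) = -3061 + 2907 = -154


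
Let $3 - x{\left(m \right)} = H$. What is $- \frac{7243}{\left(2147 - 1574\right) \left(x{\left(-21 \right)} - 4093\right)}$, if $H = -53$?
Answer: $\frac{7243}{2313201} \approx 0.0031312$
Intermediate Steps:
$x{\left(m \right)} = 56$ ($x{\left(m \right)} = 3 - -53 = 3 + 53 = 56$)
$- \frac{7243}{\left(2147 - 1574\right) \left(x{\left(-21 \right)} - 4093\right)} = - \frac{7243}{\left(2147 - 1574\right) \left(56 - 4093\right)} = - \frac{7243}{573 \left(-4037\right)} = - \frac{7243}{-2313201} = \left(-7243\right) \left(- \frac{1}{2313201}\right) = \frac{7243}{2313201}$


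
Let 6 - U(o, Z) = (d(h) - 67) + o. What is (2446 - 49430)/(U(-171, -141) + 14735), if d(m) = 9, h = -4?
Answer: -23492/7485 ≈ -3.1385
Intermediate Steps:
U(o, Z) = 64 - o (U(o, Z) = 6 - ((9 - 67) + o) = 6 - (-58 + o) = 6 + (58 - o) = 64 - o)
(2446 - 49430)/(U(-171, -141) + 14735) = (2446 - 49430)/((64 - 1*(-171)) + 14735) = -46984/((64 + 171) + 14735) = -46984/(235 + 14735) = -46984/14970 = -46984*1/14970 = -23492/7485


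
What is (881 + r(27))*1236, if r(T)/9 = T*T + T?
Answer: 9498660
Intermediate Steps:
r(T) = 9*T + 9*T² (r(T) = 9*(T*T + T) = 9*(T² + T) = 9*(T + T²) = 9*T + 9*T²)
(881 + r(27))*1236 = (881 + 9*27*(1 + 27))*1236 = (881 + 9*27*28)*1236 = (881 + 6804)*1236 = 7685*1236 = 9498660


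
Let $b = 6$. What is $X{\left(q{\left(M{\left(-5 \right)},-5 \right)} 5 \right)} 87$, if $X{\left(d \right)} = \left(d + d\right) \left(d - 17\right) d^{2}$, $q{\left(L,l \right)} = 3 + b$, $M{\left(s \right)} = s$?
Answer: $443961000$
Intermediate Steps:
$q{\left(L,l \right)} = 9$ ($q{\left(L,l \right)} = 3 + 6 = 9$)
$X{\left(d \right)} = 2 d^{3} \left(-17 + d\right)$ ($X{\left(d \right)} = 2 d \left(-17 + d\right) d^{2} = 2 d^{3} \left(-17 + d\right)$)
$X{\left(q{\left(M{\left(-5 \right)},-5 \right)} 5 \right)} 87 = 2 \left(9 \cdot 5\right)^{3} \left(-17 + 9 \cdot 5\right) 87 = 2 \cdot 45^{3} \left(-17 + 45\right) 87 = 2 \cdot 91125 \cdot 28 \cdot 87 = 5103000 \cdot 87 = 443961000$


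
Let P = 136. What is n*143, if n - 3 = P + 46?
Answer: 26455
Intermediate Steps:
n = 185 (n = 3 + (136 + 46) = 3 + 182 = 185)
n*143 = 185*143 = 26455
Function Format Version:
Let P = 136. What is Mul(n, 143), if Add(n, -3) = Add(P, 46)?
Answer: 26455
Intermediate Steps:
n = 185 (n = Add(3, Add(136, 46)) = Add(3, 182) = 185)
Mul(n, 143) = Mul(185, 143) = 26455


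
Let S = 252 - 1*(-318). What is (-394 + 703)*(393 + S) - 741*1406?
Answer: -744279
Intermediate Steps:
S = 570 (S = 252 + 318 = 570)
(-394 + 703)*(393 + S) - 741*1406 = (-394 + 703)*(393 + 570) - 741*1406 = 309*963 - 1041846 = 297567 - 1041846 = -744279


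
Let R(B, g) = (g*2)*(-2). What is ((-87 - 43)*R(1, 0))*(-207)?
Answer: 0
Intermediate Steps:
R(B, g) = -4*g (R(B, g) = (2*g)*(-2) = -4*g)
((-87 - 43)*R(1, 0))*(-207) = ((-87 - 43)*(-4*0))*(-207) = -130*0*(-207) = 0*(-207) = 0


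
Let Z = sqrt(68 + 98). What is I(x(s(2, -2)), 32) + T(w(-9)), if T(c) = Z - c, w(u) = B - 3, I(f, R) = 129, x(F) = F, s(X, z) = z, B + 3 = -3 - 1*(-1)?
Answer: 137 + sqrt(166) ≈ 149.88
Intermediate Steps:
B = -5 (B = -3 + (-3 - 1*(-1)) = -3 + (-3 + 1) = -3 - 2 = -5)
Z = sqrt(166) ≈ 12.884
w(u) = -8 (w(u) = -5 - 3 = -8)
T(c) = sqrt(166) - c
I(x(s(2, -2)), 32) + T(w(-9)) = 129 + (sqrt(166) - 1*(-8)) = 129 + (sqrt(166) + 8) = 129 + (8 + sqrt(166)) = 137 + sqrt(166)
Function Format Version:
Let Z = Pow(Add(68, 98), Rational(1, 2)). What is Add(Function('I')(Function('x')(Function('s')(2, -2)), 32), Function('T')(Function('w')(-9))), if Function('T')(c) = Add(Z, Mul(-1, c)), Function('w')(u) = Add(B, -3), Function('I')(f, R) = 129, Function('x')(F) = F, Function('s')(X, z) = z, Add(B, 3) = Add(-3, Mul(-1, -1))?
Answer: Add(137, Pow(166, Rational(1, 2))) ≈ 149.88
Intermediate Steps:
B = -5 (B = Add(-3, Add(-3, Mul(-1, -1))) = Add(-3, Add(-3, 1)) = Add(-3, -2) = -5)
Z = Pow(166, Rational(1, 2)) ≈ 12.884
Function('w')(u) = -8 (Function('w')(u) = Add(-5, -3) = -8)
Function('T')(c) = Add(Pow(166, Rational(1, 2)), Mul(-1, c))
Add(Function('I')(Function('x')(Function('s')(2, -2)), 32), Function('T')(Function('w')(-9))) = Add(129, Add(Pow(166, Rational(1, 2)), Mul(-1, -8))) = Add(129, Add(Pow(166, Rational(1, 2)), 8)) = Add(129, Add(8, Pow(166, Rational(1, 2)))) = Add(137, Pow(166, Rational(1, 2)))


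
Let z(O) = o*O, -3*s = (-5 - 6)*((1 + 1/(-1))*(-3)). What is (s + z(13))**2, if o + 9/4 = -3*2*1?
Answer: 184041/16 ≈ 11503.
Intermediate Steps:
s = 0 (s = -(-5 - 6)*(1 + 1/(-1))*(-3)/3 = -(-11)*(1 - 1)*(-3)/3 = -(-11)*0*(-3)/3 = -(-11)*0/3 = -1/3*0 = 0)
o = -33/4 (o = -9/4 - 3*2*1 = -9/4 - 6*1 = -9/4 - 6 = -33/4 ≈ -8.2500)
z(O) = -33*O/4
(s + z(13))**2 = (0 - 33/4*13)**2 = (0 - 429/4)**2 = (-429/4)**2 = 184041/16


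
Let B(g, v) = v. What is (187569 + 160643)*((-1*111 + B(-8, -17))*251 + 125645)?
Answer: 32563741604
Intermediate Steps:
(187569 + 160643)*((-1*111 + B(-8, -17))*251 + 125645) = (187569 + 160643)*((-1*111 - 17)*251 + 125645) = 348212*((-111 - 17)*251 + 125645) = 348212*(-128*251 + 125645) = 348212*(-32128 + 125645) = 348212*93517 = 32563741604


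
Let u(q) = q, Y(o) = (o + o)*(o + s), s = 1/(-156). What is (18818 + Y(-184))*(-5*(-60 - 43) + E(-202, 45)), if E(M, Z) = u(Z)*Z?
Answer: 8571895480/39 ≈ 2.1979e+8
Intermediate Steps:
s = -1/156 ≈ -0.0064103
Y(o) = 2*o*(-1/156 + o) (Y(o) = (o + o)*(o - 1/156) = (2*o)*(-1/156 + o) = 2*o*(-1/156 + o))
E(M, Z) = Z² (E(M, Z) = Z*Z = Z²)
(18818 + Y(-184))*(-5*(-60 - 43) + E(-202, 45)) = (18818 + (1/78)*(-184)*(-1 + 156*(-184)))*(-5*(-60 - 43) + 45²) = (18818 + (1/78)*(-184)*(-1 - 28704))*(-5*(-103) + 2025) = (18818 + (1/78)*(-184)*(-28705))*(515 + 2025) = (18818 + 2640860/39)*2540 = (3374762/39)*2540 = 8571895480/39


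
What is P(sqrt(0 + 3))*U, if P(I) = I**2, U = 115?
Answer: 345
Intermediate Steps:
P(sqrt(0 + 3))*U = (sqrt(0 + 3))**2*115 = (sqrt(3))**2*115 = 3*115 = 345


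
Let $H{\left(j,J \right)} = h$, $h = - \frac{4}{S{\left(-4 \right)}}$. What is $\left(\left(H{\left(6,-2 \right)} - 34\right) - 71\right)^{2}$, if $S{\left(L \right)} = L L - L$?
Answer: $\frac{276676}{25} \approx 11067.0$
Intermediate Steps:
$S{\left(L \right)} = L^{2} - L$
$h = - \frac{1}{5}$ ($h = - \frac{4}{\left(-4\right) \left(-1 - 4\right)} = - \frac{4}{\left(-4\right) \left(-5\right)} = - \frac{4}{20} = \left(-4\right) \frac{1}{20} = - \frac{1}{5} \approx -0.2$)
$H{\left(j,J \right)} = - \frac{1}{5}$
$\left(\left(H{\left(6,-2 \right)} - 34\right) - 71\right)^{2} = \left(\left(- \frac{1}{5} - 34\right) - 71\right)^{2} = \left(- \frac{171}{5} - 71\right)^{2} = \left(- \frac{526}{5}\right)^{2} = \frac{276676}{25}$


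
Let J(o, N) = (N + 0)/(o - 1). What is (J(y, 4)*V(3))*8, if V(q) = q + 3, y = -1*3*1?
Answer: -48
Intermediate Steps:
y = -3 (y = -3*1 = -3)
V(q) = 3 + q
J(o, N) = N/(-1 + o)
(J(y, 4)*V(3))*8 = ((4/(-1 - 3))*(3 + 3))*8 = ((4/(-4))*6)*8 = ((4*(-¼))*6)*8 = -1*6*8 = -6*8 = -48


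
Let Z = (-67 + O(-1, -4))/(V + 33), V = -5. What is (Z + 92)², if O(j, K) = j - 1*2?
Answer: 32041/4 ≈ 8010.3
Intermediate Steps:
O(j, K) = -2 + j (O(j, K) = j - 2 = -2 + j)
Z = -5/2 (Z = (-67 + (-2 - 1))/(-5 + 33) = (-67 - 3)/28 = -70*1/28 = -5/2 ≈ -2.5000)
(Z + 92)² = (-5/2 + 92)² = (179/2)² = 32041/4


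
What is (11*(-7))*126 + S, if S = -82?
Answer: -9784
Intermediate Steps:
(11*(-7))*126 + S = (11*(-7))*126 - 82 = -77*126 - 82 = -9702 - 82 = -9784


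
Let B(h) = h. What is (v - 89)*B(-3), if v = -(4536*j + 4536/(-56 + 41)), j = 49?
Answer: 3330759/5 ≈ 6.6615e+5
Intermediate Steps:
v = -1109808/5 (v = -(222264 + 4536/(-56 + 41)) = -126/((1/36)/(1/(-15) + 49)) = -126/((1/36)/(-1/15 + 49)) = -126/((1/36)/(734/15)) = -126/((15/734)*(1/36)) = -126/5/8808 = -126*8808/5 = -1109808/5 ≈ -2.2196e+5)
(v - 89)*B(-3) = (-1109808/5 - 89)*(-3) = -1110253/5*(-3) = 3330759/5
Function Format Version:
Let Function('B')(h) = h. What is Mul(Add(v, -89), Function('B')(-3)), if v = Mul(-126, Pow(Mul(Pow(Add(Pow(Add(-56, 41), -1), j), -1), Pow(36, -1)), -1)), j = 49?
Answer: Rational(3330759, 5) ≈ 6.6615e+5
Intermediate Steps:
v = Rational(-1109808, 5) (v = Mul(-126, Pow(Mul(Pow(Add(Pow(Add(-56, 41), -1), 49), -1), Pow(36, -1)), -1)) = Mul(-126, Pow(Mul(Pow(Add(Pow(-15, -1), 49), -1), Rational(1, 36)), -1)) = Mul(-126, Pow(Mul(Pow(Add(Rational(-1, 15), 49), -1), Rational(1, 36)), -1)) = Mul(-126, Pow(Mul(Pow(Rational(734, 15), -1), Rational(1, 36)), -1)) = Mul(-126, Pow(Mul(Rational(15, 734), Rational(1, 36)), -1)) = Mul(-126, Pow(Rational(5, 8808), -1)) = Mul(-126, Rational(8808, 5)) = Rational(-1109808, 5) ≈ -2.2196e+5)
Mul(Add(v, -89), Function('B')(-3)) = Mul(Add(Rational(-1109808, 5), -89), -3) = Mul(Rational(-1110253, 5), -3) = Rational(3330759, 5)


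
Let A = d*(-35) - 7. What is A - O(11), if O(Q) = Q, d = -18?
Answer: 612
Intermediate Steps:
A = 623 (A = -18*(-35) - 7 = 630 - 7 = 623)
A - O(11) = 623 - 1*11 = 623 - 11 = 612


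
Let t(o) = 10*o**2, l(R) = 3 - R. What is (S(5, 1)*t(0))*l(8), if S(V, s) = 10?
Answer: 0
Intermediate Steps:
(S(5, 1)*t(0))*l(8) = (10*(10*0**2))*(3 - 1*8) = (10*(10*0))*(3 - 8) = (10*0)*(-5) = 0*(-5) = 0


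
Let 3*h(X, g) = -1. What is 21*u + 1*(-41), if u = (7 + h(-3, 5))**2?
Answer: 2677/3 ≈ 892.33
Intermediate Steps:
h(X, g) = -1/3 (h(X, g) = (1/3)*(-1) = -1/3)
u = 400/9 (u = (7 - 1/3)**2 = (20/3)**2 = 400/9 ≈ 44.444)
21*u + 1*(-41) = 21*(400/9) + 1*(-41) = 2800/3 - 41 = 2677/3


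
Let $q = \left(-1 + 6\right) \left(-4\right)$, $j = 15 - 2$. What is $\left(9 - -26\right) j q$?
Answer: $-9100$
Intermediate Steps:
$j = 13$ ($j = 15 - 2 = 13$)
$q = -20$ ($q = 5 \left(-4\right) = -20$)
$\left(9 - -26\right) j q = \left(9 - -26\right) 13 \left(-20\right) = \left(9 + 26\right) 13 \left(-20\right) = 35 \cdot 13 \left(-20\right) = 455 \left(-20\right) = -9100$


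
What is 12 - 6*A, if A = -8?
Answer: 60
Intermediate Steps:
12 - 6*A = 12 - 6*(-8) = 12 + 48 = 60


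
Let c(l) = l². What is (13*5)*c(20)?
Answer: 26000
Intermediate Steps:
(13*5)*c(20) = (13*5)*20² = 65*400 = 26000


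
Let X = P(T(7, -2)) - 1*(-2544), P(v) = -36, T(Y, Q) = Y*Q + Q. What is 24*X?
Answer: 60192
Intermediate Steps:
T(Y, Q) = Q + Q*Y (T(Y, Q) = Q*Y + Q = Q + Q*Y)
X = 2508 (X = -36 - 1*(-2544) = -36 + 2544 = 2508)
24*X = 24*2508 = 60192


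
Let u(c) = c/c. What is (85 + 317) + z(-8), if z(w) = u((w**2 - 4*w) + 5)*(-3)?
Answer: 399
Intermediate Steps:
u(c) = 1
z(w) = -3 (z(w) = 1*(-3) = -3)
(85 + 317) + z(-8) = (85 + 317) - 3 = 402 - 3 = 399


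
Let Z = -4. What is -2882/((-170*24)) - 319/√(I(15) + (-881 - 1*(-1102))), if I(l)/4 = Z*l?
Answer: 1441/2040 + 319*I*√19/19 ≈ 0.70637 + 73.184*I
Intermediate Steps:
I(l) = -16*l (I(l) = 4*(-4*l) = -16*l)
-2882/((-170*24)) - 319/√(I(15) + (-881 - 1*(-1102))) = -2882/((-170*24)) - 319/√(-16*15 + (-881 - 1*(-1102))) = -2882/(-4080) - 319/√(-240 + (-881 + 1102)) = -2882*(-1/4080) - 319/√(-240 + 221) = 1441/2040 - 319*(-I*√19/19) = 1441/2040 - (-319)*I*√19/19 = 1441/2040 + 319*I*√19/19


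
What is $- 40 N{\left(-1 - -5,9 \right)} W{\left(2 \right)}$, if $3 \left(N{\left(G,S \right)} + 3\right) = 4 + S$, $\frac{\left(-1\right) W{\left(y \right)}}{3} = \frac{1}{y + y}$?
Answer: $40$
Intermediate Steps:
$W{\left(y \right)} = - \frac{3}{2 y}$ ($W{\left(y \right)} = - \frac{3}{y + y} = - \frac{3}{2 y}$)
$N{\left(G,S \right)} = - \frac{5}{3} + \frac{S}{3}$ ($N{\left(G,S \right)} = -3 + \frac{4 + S}{3} = -3 + \left(\frac{4}{3} + \frac{S}{3}\right) = - \frac{5}{3} + \frac{S}{3}$)
$- 40 N{\left(-1 - -5,9 \right)} W{\left(2 \right)} = - 40 \left(- \frac{5}{3} + \frac{1}{3} \cdot 9\right) \left(- \frac{3}{2 \cdot 2}\right) = - 40 \left(- \frac{5}{3} + 3\right) \left(\left(- \frac{3}{2}\right) \frac{1}{2}\right) = \left(-40\right) \frac{4}{3} \left(- \frac{3}{4}\right) = \left(- \frac{160}{3}\right) \left(- \frac{3}{4}\right) = 40$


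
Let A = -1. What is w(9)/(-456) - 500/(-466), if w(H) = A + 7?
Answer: 18767/17708 ≈ 1.0598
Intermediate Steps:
w(H) = 6 (w(H) = -1 + 7 = 6)
w(9)/(-456) - 500/(-466) = 6/(-456) - 500/(-466) = 6*(-1/456) - 500*(-1/466) = -1/76 + 250/233 = 18767/17708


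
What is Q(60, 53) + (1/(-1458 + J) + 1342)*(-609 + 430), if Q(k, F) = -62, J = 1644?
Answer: -44692259/186 ≈ -2.4028e+5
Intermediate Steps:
Q(60, 53) + (1/(-1458 + J) + 1342)*(-609 + 430) = -62 + (1/(-1458 + 1644) + 1342)*(-609 + 430) = -62 + (1/186 + 1342)*(-179) = -62 + (249613/186)*(-179) = -62 - 44680727/186 = -44692259/186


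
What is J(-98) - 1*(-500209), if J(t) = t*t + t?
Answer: 509715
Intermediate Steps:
J(t) = t + t**2 (J(t) = t**2 + t = t + t**2)
J(-98) - 1*(-500209) = -98*(1 - 98) - 1*(-500209) = -98*(-97) + 500209 = 9506 + 500209 = 509715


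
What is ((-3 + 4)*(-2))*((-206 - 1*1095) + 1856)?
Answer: -1110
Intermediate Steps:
((-3 + 4)*(-2))*((-206 - 1*1095) + 1856) = (1*(-2))*((-206 - 1095) + 1856) = -2*(-1301 + 1856) = -2*555 = -1110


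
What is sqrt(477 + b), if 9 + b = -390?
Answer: sqrt(78) ≈ 8.8318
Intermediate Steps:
b = -399 (b = -9 - 390 = -399)
sqrt(477 + b) = sqrt(477 - 399) = sqrt(78)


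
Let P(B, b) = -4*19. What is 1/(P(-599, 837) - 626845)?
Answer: -1/626921 ≈ -1.5951e-6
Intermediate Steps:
P(B, b) = -76
1/(P(-599, 837) - 626845) = 1/(-76 - 626845) = 1/(-626921) = -1/626921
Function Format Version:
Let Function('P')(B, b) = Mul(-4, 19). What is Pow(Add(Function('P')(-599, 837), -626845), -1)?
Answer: Rational(-1, 626921) ≈ -1.5951e-6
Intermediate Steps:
Function('P')(B, b) = -76
Pow(Add(Function('P')(-599, 837), -626845), -1) = Pow(Add(-76, -626845), -1) = Pow(-626921, -1) = Rational(-1, 626921)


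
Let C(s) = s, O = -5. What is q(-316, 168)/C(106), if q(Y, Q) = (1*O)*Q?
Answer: -420/53 ≈ -7.9245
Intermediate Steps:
q(Y, Q) = -5*Q (q(Y, Q) = (1*(-5))*Q = -5*Q)
q(-316, 168)/C(106) = -5*168/106 = -840*1/106 = -420/53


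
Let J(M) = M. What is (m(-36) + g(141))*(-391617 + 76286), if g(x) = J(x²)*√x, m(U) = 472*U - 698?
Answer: 5578205390 - 6269095611*√141 ≈ -6.8863e+10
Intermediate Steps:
m(U) = -698 + 472*U
g(x) = x^(5/2) (g(x) = x²*√x = x^(5/2))
(m(-36) + g(141))*(-391617 + 76286) = ((-698 + 472*(-36)) + 141^(5/2))*(-391617 + 76286) = ((-698 - 16992) + 19881*√141)*(-315331) = (-17690 + 19881*√141)*(-315331) = 5578205390 - 6269095611*√141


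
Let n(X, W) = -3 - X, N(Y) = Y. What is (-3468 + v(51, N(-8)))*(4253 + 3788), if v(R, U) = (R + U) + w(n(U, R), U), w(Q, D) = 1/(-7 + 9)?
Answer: -55072809/2 ≈ -2.7536e+7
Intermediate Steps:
w(Q, D) = ½ (w(Q, D) = 1/2 = ½)
v(R, U) = ½ + R + U (v(R, U) = (R + U) + ½ = ½ + R + U)
(-3468 + v(51, N(-8)))*(4253 + 3788) = (-3468 + (½ + 51 - 8))*(4253 + 3788) = (-3468 + 87/2)*8041 = -6849/2*8041 = -55072809/2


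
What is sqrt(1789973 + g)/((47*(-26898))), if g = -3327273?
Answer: -5*I*sqrt(15373)/632103 ≈ -0.00098076*I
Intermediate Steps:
sqrt(1789973 + g)/((47*(-26898))) = sqrt(1789973 - 3327273)/((47*(-26898))) = sqrt(-1537300)/(-1264206) = (10*I*sqrt(15373))*(-1/1264206) = -5*I*sqrt(15373)/632103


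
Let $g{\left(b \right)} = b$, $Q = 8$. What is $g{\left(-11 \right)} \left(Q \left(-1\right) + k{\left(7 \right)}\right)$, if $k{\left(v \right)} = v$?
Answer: $11$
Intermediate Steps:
$g{\left(-11 \right)} \left(Q \left(-1\right) + k{\left(7 \right)}\right) = - 11 \left(8 \left(-1\right) + 7\right) = - 11 \left(-8 + 7\right) = \left(-11\right) \left(-1\right) = 11$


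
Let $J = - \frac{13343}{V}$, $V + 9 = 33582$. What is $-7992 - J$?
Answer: $- \frac{268302073}{33573} \approx -7991.6$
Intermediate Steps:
$V = 33573$ ($V = -9 + 33582 = 33573$)
$J = - \frac{13343}{33573} \approx -0.39743$
$-7992 - J = -7992 - - \frac{13343}{33573} = -7992 + \frac{13343}{33573} = - \frac{268302073}{33573}$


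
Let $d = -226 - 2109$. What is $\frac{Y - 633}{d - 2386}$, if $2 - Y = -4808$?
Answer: $- \frac{4177}{4721} \approx -0.88477$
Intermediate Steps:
$Y = 4810$ ($Y = 2 - -4808 = 2 + 4808 = 4810$)
$d = -2335$
$\frac{Y - 633}{d - 2386} = \frac{4810 - 633}{-2335 - 2386} = \frac{4177}{-4721} = 4177 \left(- \frac{1}{4721}\right) = - \frac{4177}{4721}$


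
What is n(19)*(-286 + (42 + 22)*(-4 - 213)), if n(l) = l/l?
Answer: -14174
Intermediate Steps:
n(l) = 1
n(19)*(-286 + (42 + 22)*(-4 - 213)) = 1*(-286 + (42 + 22)*(-4 - 213)) = 1*(-286 + 64*(-217)) = 1*(-286 - 13888) = 1*(-14174) = -14174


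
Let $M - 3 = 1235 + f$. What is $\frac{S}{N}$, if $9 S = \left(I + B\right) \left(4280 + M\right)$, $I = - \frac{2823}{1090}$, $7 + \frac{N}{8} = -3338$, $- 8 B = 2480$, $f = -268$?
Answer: $\frac{11925305}{1750104} \approx 6.8141$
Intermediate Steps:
$B = -310$ ($B = \left(- \frac{1}{8}\right) 2480 = -310$)
$N = -26760$ ($N = -56 + 8 \left(-3338\right) = -56 - 26704 = -26760$)
$M = 970$ ($M = 3 + \left(1235 - 268\right) = 3 + 967 = 970$)
$I = - \frac{2823}{1090}$ ($I = \left(-2823\right) \frac{1}{1090} = - \frac{2823}{1090} \approx -2.5899$)
$S = - \frac{59626525}{327}$ ($S = \frac{\left(- \frac{2823}{1090} - 310\right) \left(4280 + 970\right)}{9} = \frac{\left(- \frac{340723}{1090}\right) 5250}{9} = \frac{1}{9} \left(- \frac{178879575}{109}\right) = - \frac{59626525}{327} \approx -1.8234 \cdot 10^{5}$)
$\frac{S}{N} = - \frac{59626525}{327 \left(-26760\right)} = \left(- \frac{59626525}{327}\right) \left(- \frac{1}{26760}\right) = \frac{11925305}{1750104}$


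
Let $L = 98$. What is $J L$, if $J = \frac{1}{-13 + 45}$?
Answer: $\frac{49}{16} \approx 3.0625$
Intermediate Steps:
$J = \frac{1}{32} \approx 0.03125$
$J L = \frac{1}{32} \cdot 98 = \frac{49}{16}$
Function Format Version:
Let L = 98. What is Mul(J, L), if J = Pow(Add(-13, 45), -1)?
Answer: Rational(49, 16) ≈ 3.0625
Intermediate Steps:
J = Rational(1, 32) (J = Pow(32, -1) = Rational(1, 32) ≈ 0.031250)
Mul(J, L) = Mul(Rational(1, 32), 98) = Rational(49, 16)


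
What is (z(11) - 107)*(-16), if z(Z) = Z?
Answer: 1536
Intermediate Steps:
(z(11) - 107)*(-16) = (11 - 107)*(-16) = -96*(-16) = 1536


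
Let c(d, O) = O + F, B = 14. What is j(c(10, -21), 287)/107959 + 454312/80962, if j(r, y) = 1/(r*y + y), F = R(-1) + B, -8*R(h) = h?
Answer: 47256851135644/8421545513633 ≈ 5.6114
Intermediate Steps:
R(h) = -h/8
F = 113/8 (F = -⅛*(-1) + 14 = ⅛ + 14 = 113/8 ≈ 14.125)
c(d, O) = 113/8 + O (c(d, O) = O + 113/8 = 113/8 + O)
j(r, y) = 1/(y + r*y)
j(c(10, -21), 287)/107959 + 454312/80962 = (1/(287*(1 + (113/8 - 21))))/107959 + 454312/80962 = (1/(287*(1 - 55/8)))*(1/107959) + 454312*(1/80962) = (1/(287*(-47/8)))*(1/107959) + 227156/40481 = ((1/287)*(-8/47))*(1/107959) + 227156/40481 = -8/13489*1/107959 + 227156/40481 = -8/1456258951 + 227156/40481 = 47256851135644/8421545513633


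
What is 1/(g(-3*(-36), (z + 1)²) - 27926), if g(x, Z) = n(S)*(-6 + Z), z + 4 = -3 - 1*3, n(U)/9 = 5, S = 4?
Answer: -1/24551 ≈ -4.0732e-5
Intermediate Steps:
n(U) = 45 (n(U) = 9*5 = 45)
z = -10 (z = -4 + (-3 - 1*3) = -4 + (-3 - 3) = -4 - 6 = -10)
g(x, Z) = -270 + 45*Z (g(x, Z) = 45*(-6 + Z) = -270 + 45*Z)
1/(g(-3*(-36), (z + 1)²) - 27926) = 1/((-270 + 45*(-10 + 1)²) - 27926) = 1/((-270 + 45*(-9)²) - 27926) = 1/((-270 + 45*81) - 27926) = 1/((-270 + 3645) - 27926) = 1/(3375 - 27926) = 1/(-24551) = -1/24551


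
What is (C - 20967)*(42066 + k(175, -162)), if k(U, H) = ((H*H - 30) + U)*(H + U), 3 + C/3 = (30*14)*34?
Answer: 8420329272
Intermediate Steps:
C = 42831 (C = -9 + 3*((30*14)*34) = -9 + 3*(420*34) = -9 + 3*14280 = -9 + 42840 = 42831)
k(U, H) = (H + U)*(-30 + U + H²) (k(U, H) = ((H² - 30) + U)*(H + U) = ((-30 + H²) + U)*(H + U) = (-30 + U + H²)*(H + U) = (H + U)*(-30 + U + H²))
(C - 20967)*(42066 + k(175, -162)) = (42831 - 20967)*(42066 + ((-162)³ + 175² - 30*(-162) - 30*175 - 162*175 + 175*(-162)²)) = 21864*(42066 + (-4251528 + 30625 + 4860 - 5250 - 28350 + 175*26244)) = 21864*(42066 + (-4251528 + 30625 + 4860 - 5250 - 28350 + 4592700)) = 21864*(42066 + 343057) = 21864*385123 = 8420329272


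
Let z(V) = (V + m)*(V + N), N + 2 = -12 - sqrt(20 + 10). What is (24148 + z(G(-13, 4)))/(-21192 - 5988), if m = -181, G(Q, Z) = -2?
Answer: -6769/6795 - 61*sqrt(30)/9060 ≈ -1.0331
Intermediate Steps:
N = -14 - sqrt(30) (N = -2 + (-12 - sqrt(20 + 10)) = -2 + (-12 - sqrt(30)) = -14 - sqrt(30) ≈ -19.477)
z(V) = (-181 + V)*(-14 + V - sqrt(30)) (z(V) = (V - 181)*(V + (-14 - sqrt(30))) = (-181 + V)*(-14 + V - sqrt(30)))
(24148 + z(G(-13, 4)))/(-21192 - 5988) = (24148 + (2534 + (-2)**2 - 195*(-2) + 181*sqrt(30) - 1*(-2)*sqrt(30)))/(-21192 - 5988) = (24148 + (2534 + 4 + 390 + 181*sqrt(30) + 2*sqrt(30)))/(-27180) = (24148 + (2928 + 183*sqrt(30)))*(-1/27180) = (27076 + 183*sqrt(30))*(-1/27180) = -6769/6795 - 61*sqrt(30)/9060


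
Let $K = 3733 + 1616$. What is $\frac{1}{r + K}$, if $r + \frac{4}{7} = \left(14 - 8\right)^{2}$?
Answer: $\frac{7}{37691} \approx 0.00018572$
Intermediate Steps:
$K = 5349$
$r = \frac{248}{7}$ ($r = - \frac{4}{7} + \left(14 - 8\right)^{2} = - \frac{4}{7} + 6^{2} = - \frac{4}{7} + 36 = \frac{248}{7} \approx 35.429$)
$\frac{1}{r + K} = \frac{1}{\frac{248}{7} + 5349} = \frac{1}{\frac{37691}{7}} = \frac{7}{37691}$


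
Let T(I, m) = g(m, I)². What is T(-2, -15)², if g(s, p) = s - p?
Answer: 28561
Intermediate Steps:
T(I, m) = (m - I)²
T(-2, -15)² = ((-2 - 1*(-15))²)² = ((-2 + 15)²)² = (13²)² = 169² = 28561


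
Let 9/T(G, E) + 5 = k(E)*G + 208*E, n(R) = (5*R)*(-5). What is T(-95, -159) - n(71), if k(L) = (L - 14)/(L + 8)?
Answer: 2964877897/1670354 ≈ 1775.0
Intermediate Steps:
k(L) = (-14 + L)/(8 + L)
n(R) = -25*R
T(G, E) = 9/(-5 + 208*E + G*(-14 + E)/(8 + E)) (T(G, E) = 9/(-5 + (((-14 + E)/(8 + E))*G + 208*E)) = 9/(-5 + (G*(-14 + E)/(8 + E) + 208*E)) = 9/(-5 + (208*E + G*(-14 + E)/(8 + E))) = 9/(-5 + 208*E + G*(-14 + E)/(8 + E)))
T(-95, -159) - n(71) = 9*(8 - 159)/(-95*(-14 - 159) + (-5 + 208*(-159))*(8 - 159)) - (-25)*71 = 9*(-151)/(-95*(-173) + (-5 - 33072)*(-151)) - 1*(-1775) = 9*(-151)/(16435 - 33077*(-151)) + 1775 = 9*(-151)/(16435 + 4994627) + 1775 = 9*(-151)/5011062 + 1775 = 9*(1/5011062)*(-151) + 1775 = -453/1670354 + 1775 = 2964877897/1670354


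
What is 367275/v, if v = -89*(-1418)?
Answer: 367275/126202 ≈ 2.9102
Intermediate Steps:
v = 126202
367275/v = 367275/126202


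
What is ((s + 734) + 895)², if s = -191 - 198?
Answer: 1537600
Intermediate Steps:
s = -389
((s + 734) + 895)² = ((-389 + 734) + 895)² = (345 + 895)² = 1240² = 1537600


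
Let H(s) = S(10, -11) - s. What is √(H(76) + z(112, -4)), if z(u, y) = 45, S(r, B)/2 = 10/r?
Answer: I*√29 ≈ 5.3852*I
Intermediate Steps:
S(r, B) = 20/r (S(r, B) = 2*(10/r) = 20/r)
H(s) = 2 - s (H(s) = 20/10 - s = 20*(⅒) - s = 2 - s)
√(H(76) + z(112, -4)) = √((2 - 1*76) + 45) = √((2 - 76) + 45) = √(-74 + 45) = √(-29) = I*√29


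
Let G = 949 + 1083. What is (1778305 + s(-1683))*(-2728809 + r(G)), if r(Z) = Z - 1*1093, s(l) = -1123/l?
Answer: -2721403527789020/561 ≈ -4.8510e+12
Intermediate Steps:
G = 2032
r(Z) = -1093 + Z (r(Z) = Z - 1093 = -1093 + Z)
(1778305 + s(-1683))*(-2728809 + r(G)) = (1778305 - 1123/(-1683))*(-2728809 + (-1093 + 2032)) = (1778305 - 1123*(-1/1683))*(-2728809 + 939) = (1778305 + 1123/1683)*(-2727870) = (2992888438/1683)*(-2727870) = -2721403527789020/561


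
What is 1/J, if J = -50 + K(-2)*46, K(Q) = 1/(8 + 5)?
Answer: -13/604 ≈ -0.021523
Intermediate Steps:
K(Q) = 1/13
J = -604/13 (J = -50 + (1/13)*46 = -50 + 46/13 = -604/13 ≈ -46.462)
1/J = 1/(-604/13) = -13/604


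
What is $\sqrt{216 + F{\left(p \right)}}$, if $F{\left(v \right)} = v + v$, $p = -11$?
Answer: $\sqrt{194} \approx 13.928$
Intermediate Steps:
$F{\left(v \right)} = 2 v$
$\sqrt{216 + F{\left(p \right)}} = \sqrt{216 + 2 \left(-11\right)} = \sqrt{216 - 22} = \sqrt{194}$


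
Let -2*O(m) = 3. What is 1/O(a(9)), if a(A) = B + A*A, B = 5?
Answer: -⅔ ≈ -0.66667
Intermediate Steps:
a(A) = 5 + A² (a(A) = 5 + A*A = 5 + A²)
O(m) = -3/2 (O(m) = -½*3 = -3/2)
1/O(a(9)) = 1/(-3/2) = -⅔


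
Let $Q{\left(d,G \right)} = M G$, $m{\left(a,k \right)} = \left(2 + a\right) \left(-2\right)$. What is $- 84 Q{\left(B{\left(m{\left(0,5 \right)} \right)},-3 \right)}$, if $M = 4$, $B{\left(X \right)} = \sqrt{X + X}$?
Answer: $1008$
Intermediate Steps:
$m{\left(a,k \right)} = -4 - 2 a$
$B{\left(X \right)} = \sqrt{2} \sqrt{X}$ ($B{\left(X \right)} = \sqrt{2 X} = \sqrt{2} \sqrt{X}$)
$Q{\left(d,G \right)} = 4 G$
$- 84 Q{\left(B{\left(m{\left(0,5 \right)} \right)},-3 \right)} = - 84 \cdot 4 \left(-3\right) = \left(-84\right) \left(-12\right) = 1008$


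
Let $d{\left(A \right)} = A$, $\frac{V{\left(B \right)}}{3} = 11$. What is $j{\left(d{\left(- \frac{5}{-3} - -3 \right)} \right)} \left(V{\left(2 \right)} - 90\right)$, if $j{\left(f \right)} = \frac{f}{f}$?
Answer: $-57$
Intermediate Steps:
$V{\left(B \right)} = 33$ ($V{\left(B \right)} = 3 \cdot 11 = 33$)
$j{\left(f \right)} = 1$
$j{\left(d{\left(- \frac{5}{-3} - -3 \right)} \right)} \left(V{\left(2 \right)} - 90\right) = 1 \left(33 - 90\right) = 1 \left(-57\right) = -57$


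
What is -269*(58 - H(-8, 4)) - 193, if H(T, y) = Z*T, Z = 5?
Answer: -26555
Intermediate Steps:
H(T, y) = 5*T
-269*(58 - H(-8, 4)) - 193 = -269*(58 - 5*(-8)) - 193 = -269*(58 - 1*(-40)) - 193 = -269*(58 + 40) - 193 = -269*98 - 193 = -26362 - 193 = -26555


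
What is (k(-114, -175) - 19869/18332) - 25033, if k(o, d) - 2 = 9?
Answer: -458723173/18332 ≈ -25023.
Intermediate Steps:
k(o, d) = 11 (k(o, d) = 2 + 9 = 11)
(k(-114, -175) - 19869/18332) - 25033 = (11 - 19869/18332) - 25033 = 181783/18332 - 25033 = -458723173/18332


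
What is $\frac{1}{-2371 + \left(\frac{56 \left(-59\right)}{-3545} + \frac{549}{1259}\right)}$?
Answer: $- \frac{4463155}{10576034564} \approx -0.00042201$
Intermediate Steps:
$\frac{1}{-2371 + \left(\frac{56 \left(-59\right)}{-3545} + \frac{549}{1259}\right)} = \frac{1}{-2371 + \left(\left(-3304\right) \left(- \frac{1}{3545}\right) + 549 \cdot \frac{1}{1259}\right)} = \frac{1}{-2371 + \left(\frac{3304}{3545} + \frac{549}{1259}\right)} = \frac{1}{-2371 + \frac{6105941}{4463155}} = \frac{1}{- \frac{10576034564}{4463155}} = - \frac{4463155}{10576034564}$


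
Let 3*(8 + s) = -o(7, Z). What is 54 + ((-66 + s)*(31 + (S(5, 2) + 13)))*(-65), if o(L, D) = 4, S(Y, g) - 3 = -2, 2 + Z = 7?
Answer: 220404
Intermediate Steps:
Z = 5 (Z = -2 + 7 = 5)
S(Y, g) = 1 (S(Y, g) = 3 - 2 = 1)
s = -28/3 (s = -8 + (-1*4)/3 = -8 + (⅓)*(-4) = -8 - 4/3 = -28/3 ≈ -9.3333)
54 + ((-66 + s)*(31 + (S(5, 2) + 13)))*(-65) = 54 + ((-66 - 28/3)*(31 + (1 + 13)))*(-65) = 54 - 226*(31 + 14)/3*(-65) = 54 - 226/3*45*(-65) = 54 - 3390*(-65) = 54 + 220350 = 220404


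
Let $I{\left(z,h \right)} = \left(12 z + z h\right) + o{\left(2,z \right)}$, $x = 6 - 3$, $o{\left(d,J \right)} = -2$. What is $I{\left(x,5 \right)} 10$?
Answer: $490$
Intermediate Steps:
$x = 3$ ($x = 6 - 3 = 3$)
$I{\left(z,h \right)} = -2 + 12 z + h z$ ($I{\left(z,h \right)} = \left(12 z + z h\right) - 2 = \left(12 z + h z\right) - 2 = -2 + 12 z + h z$)
$I{\left(x,5 \right)} 10 = \left(-2 + 12 \cdot 3 + 5 \cdot 3\right) 10 = \left(-2 + 36 + 15\right) 10 = 49 \cdot 10 = 490$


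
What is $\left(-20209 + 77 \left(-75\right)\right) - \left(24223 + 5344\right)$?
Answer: $-55551$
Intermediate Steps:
$\left(-20209 + 77 \left(-75\right)\right) - \left(24223 + 5344\right) = \left(-20209 - 5775\right) - 29567 = -25984 - 29567 = -55551$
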